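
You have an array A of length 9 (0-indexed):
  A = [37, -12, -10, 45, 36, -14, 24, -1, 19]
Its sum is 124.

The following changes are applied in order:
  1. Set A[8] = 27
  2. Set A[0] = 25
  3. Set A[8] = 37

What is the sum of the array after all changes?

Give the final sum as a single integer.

Initial sum: 124
Change 1: A[8] 19 -> 27, delta = 8, sum = 132
Change 2: A[0] 37 -> 25, delta = -12, sum = 120
Change 3: A[8] 27 -> 37, delta = 10, sum = 130

Answer: 130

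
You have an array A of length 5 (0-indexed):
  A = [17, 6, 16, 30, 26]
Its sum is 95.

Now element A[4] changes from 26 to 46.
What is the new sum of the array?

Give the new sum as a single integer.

Old value at index 4: 26
New value at index 4: 46
Delta = 46 - 26 = 20
New sum = old_sum + delta = 95 + (20) = 115

Answer: 115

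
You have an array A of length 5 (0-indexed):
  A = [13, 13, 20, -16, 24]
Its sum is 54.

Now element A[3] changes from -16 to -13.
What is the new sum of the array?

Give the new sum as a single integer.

Old value at index 3: -16
New value at index 3: -13
Delta = -13 - -16 = 3
New sum = old_sum + delta = 54 + (3) = 57

Answer: 57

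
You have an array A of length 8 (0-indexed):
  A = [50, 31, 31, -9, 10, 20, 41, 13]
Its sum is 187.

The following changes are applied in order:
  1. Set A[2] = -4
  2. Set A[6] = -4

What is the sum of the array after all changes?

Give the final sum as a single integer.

Answer: 107

Derivation:
Initial sum: 187
Change 1: A[2] 31 -> -4, delta = -35, sum = 152
Change 2: A[6] 41 -> -4, delta = -45, sum = 107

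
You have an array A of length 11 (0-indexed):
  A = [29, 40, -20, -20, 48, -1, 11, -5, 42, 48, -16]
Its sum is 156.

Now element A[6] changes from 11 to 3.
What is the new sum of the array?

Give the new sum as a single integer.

Old value at index 6: 11
New value at index 6: 3
Delta = 3 - 11 = -8
New sum = old_sum + delta = 156 + (-8) = 148

Answer: 148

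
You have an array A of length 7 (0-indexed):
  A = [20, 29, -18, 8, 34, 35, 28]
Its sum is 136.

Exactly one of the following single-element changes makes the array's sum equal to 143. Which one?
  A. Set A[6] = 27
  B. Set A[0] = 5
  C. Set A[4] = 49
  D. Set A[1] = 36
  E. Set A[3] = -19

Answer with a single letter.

Option A: A[6] 28->27, delta=-1, new_sum=136+(-1)=135
Option B: A[0] 20->5, delta=-15, new_sum=136+(-15)=121
Option C: A[4] 34->49, delta=15, new_sum=136+(15)=151
Option D: A[1] 29->36, delta=7, new_sum=136+(7)=143 <-- matches target
Option E: A[3] 8->-19, delta=-27, new_sum=136+(-27)=109

Answer: D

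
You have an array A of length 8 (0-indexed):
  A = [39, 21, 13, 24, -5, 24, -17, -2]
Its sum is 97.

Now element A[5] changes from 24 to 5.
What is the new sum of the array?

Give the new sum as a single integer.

Answer: 78

Derivation:
Old value at index 5: 24
New value at index 5: 5
Delta = 5 - 24 = -19
New sum = old_sum + delta = 97 + (-19) = 78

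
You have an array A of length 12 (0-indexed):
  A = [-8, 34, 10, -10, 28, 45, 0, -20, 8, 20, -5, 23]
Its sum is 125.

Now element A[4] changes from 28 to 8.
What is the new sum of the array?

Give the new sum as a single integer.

Old value at index 4: 28
New value at index 4: 8
Delta = 8 - 28 = -20
New sum = old_sum + delta = 125 + (-20) = 105

Answer: 105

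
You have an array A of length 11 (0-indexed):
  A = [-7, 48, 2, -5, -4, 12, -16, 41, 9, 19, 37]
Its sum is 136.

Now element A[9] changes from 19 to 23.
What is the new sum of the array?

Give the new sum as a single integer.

Old value at index 9: 19
New value at index 9: 23
Delta = 23 - 19 = 4
New sum = old_sum + delta = 136 + (4) = 140

Answer: 140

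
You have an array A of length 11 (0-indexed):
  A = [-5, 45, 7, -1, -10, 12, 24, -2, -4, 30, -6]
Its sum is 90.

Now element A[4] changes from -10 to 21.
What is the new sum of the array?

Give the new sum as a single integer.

Old value at index 4: -10
New value at index 4: 21
Delta = 21 - -10 = 31
New sum = old_sum + delta = 90 + (31) = 121

Answer: 121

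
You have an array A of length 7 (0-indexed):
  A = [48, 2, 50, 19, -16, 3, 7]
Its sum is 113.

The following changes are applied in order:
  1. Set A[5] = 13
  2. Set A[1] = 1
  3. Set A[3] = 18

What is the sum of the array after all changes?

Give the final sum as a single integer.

Initial sum: 113
Change 1: A[5] 3 -> 13, delta = 10, sum = 123
Change 2: A[1] 2 -> 1, delta = -1, sum = 122
Change 3: A[3] 19 -> 18, delta = -1, sum = 121

Answer: 121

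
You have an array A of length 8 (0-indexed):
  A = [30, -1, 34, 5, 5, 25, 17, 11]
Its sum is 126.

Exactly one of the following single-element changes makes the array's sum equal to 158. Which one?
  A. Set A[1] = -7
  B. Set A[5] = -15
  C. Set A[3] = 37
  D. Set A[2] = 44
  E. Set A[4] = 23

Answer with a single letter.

Option A: A[1] -1->-7, delta=-6, new_sum=126+(-6)=120
Option B: A[5] 25->-15, delta=-40, new_sum=126+(-40)=86
Option C: A[3] 5->37, delta=32, new_sum=126+(32)=158 <-- matches target
Option D: A[2] 34->44, delta=10, new_sum=126+(10)=136
Option E: A[4] 5->23, delta=18, new_sum=126+(18)=144

Answer: C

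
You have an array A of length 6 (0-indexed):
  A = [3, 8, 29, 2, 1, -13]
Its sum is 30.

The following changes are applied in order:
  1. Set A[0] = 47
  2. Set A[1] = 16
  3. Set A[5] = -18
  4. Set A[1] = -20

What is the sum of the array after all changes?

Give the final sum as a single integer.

Answer: 41

Derivation:
Initial sum: 30
Change 1: A[0] 3 -> 47, delta = 44, sum = 74
Change 2: A[1] 8 -> 16, delta = 8, sum = 82
Change 3: A[5] -13 -> -18, delta = -5, sum = 77
Change 4: A[1] 16 -> -20, delta = -36, sum = 41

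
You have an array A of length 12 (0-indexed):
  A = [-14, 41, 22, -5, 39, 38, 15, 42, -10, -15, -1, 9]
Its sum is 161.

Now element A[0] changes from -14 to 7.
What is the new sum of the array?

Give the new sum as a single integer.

Old value at index 0: -14
New value at index 0: 7
Delta = 7 - -14 = 21
New sum = old_sum + delta = 161 + (21) = 182

Answer: 182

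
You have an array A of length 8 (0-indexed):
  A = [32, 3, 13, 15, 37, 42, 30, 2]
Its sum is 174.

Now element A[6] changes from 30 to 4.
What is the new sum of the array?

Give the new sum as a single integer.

Answer: 148

Derivation:
Old value at index 6: 30
New value at index 6: 4
Delta = 4 - 30 = -26
New sum = old_sum + delta = 174 + (-26) = 148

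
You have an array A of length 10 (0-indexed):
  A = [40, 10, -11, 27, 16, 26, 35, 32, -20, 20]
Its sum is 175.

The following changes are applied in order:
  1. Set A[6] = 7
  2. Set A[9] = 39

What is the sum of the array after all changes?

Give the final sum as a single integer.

Initial sum: 175
Change 1: A[6] 35 -> 7, delta = -28, sum = 147
Change 2: A[9] 20 -> 39, delta = 19, sum = 166

Answer: 166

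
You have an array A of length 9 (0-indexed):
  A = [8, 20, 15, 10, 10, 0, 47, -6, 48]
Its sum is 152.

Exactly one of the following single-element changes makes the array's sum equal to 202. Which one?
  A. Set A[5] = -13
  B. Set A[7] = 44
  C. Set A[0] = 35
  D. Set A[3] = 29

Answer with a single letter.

Option A: A[5] 0->-13, delta=-13, new_sum=152+(-13)=139
Option B: A[7] -6->44, delta=50, new_sum=152+(50)=202 <-- matches target
Option C: A[0] 8->35, delta=27, new_sum=152+(27)=179
Option D: A[3] 10->29, delta=19, new_sum=152+(19)=171

Answer: B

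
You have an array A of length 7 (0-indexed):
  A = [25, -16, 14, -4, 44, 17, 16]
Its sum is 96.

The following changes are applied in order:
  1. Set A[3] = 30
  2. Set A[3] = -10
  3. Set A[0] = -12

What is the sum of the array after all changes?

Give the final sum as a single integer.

Answer: 53

Derivation:
Initial sum: 96
Change 1: A[3] -4 -> 30, delta = 34, sum = 130
Change 2: A[3] 30 -> -10, delta = -40, sum = 90
Change 3: A[0] 25 -> -12, delta = -37, sum = 53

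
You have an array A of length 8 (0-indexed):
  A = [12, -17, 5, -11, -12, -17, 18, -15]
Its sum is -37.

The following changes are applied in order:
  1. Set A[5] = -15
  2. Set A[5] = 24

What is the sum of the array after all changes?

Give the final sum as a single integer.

Answer: 4

Derivation:
Initial sum: -37
Change 1: A[5] -17 -> -15, delta = 2, sum = -35
Change 2: A[5] -15 -> 24, delta = 39, sum = 4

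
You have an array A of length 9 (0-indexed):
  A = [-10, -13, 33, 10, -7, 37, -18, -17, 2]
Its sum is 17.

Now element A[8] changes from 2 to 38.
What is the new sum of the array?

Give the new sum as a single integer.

Answer: 53

Derivation:
Old value at index 8: 2
New value at index 8: 38
Delta = 38 - 2 = 36
New sum = old_sum + delta = 17 + (36) = 53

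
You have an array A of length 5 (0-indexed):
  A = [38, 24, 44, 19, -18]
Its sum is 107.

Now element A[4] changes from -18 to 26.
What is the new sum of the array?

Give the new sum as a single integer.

Old value at index 4: -18
New value at index 4: 26
Delta = 26 - -18 = 44
New sum = old_sum + delta = 107 + (44) = 151

Answer: 151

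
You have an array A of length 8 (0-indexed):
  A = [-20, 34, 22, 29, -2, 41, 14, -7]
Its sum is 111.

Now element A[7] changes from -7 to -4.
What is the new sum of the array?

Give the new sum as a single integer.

Answer: 114

Derivation:
Old value at index 7: -7
New value at index 7: -4
Delta = -4 - -7 = 3
New sum = old_sum + delta = 111 + (3) = 114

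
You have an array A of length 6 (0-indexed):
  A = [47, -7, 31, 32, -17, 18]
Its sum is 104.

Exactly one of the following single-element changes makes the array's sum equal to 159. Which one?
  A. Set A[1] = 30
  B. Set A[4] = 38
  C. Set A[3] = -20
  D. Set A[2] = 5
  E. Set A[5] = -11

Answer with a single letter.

Answer: B

Derivation:
Option A: A[1] -7->30, delta=37, new_sum=104+(37)=141
Option B: A[4] -17->38, delta=55, new_sum=104+(55)=159 <-- matches target
Option C: A[3] 32->-20, delta=-52, new_sum=104+(-52)=52
Option D: A[2] 31->5, delta=-26, new_sum=104+(-26)=78
Option E: A[5] 18->-11, delta=-29, new_sum=104+(-29)=75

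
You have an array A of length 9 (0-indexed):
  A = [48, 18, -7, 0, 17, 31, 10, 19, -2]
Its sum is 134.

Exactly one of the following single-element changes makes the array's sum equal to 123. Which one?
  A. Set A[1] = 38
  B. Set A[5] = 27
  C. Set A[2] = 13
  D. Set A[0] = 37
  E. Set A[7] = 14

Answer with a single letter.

Answer: D

Derivation:
Option A: A[1] 18->38, delta=20, new_sum=134+(20)=154
Option B: A[5] 31->27, delta=-4, new_sum=134+(-4)=130
Option C: A[2] -7->13, delta=20, new_sum=134+(20)=154
Option D: A[0] 48->37, delta=-11, new_sum=134+(-11)=123 <-- matches target
Option E: A[7] 19->14, delta=-5, new_sum=134+(-5)=129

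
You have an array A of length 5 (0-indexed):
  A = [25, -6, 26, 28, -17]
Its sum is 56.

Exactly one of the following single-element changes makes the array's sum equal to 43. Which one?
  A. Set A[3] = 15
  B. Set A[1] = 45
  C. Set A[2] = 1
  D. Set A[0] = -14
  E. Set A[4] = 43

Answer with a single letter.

Option A: A[3] 28->15, delta=-13, new_sum=56+(-13)=43 <-- matches target
Option B: A[1] -6->45, delta=51, new_sum=56+(51)=107
Option C: A[2] 26->1, delta=-25, new_sum=56+(-25)=31
Option D: A[0] 25->-14, delta=-39, new_sum=56+(-39)=17
Option E: A[4] -17->43, delta=60, new_sum=56+(60)=116

Answer: A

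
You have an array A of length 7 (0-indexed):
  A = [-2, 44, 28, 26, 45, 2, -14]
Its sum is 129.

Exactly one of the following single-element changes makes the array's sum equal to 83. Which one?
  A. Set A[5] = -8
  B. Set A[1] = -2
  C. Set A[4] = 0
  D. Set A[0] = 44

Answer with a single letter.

Option A: A[5] 2->-8, delta=-10, new_sum=129+(-10)=119
Option B: A[1] 44->-2, delta=-46, new_sum=129+(-46)=83 <-- matches target
Option C: A[4] 45->0, delta=-45, new_sum=129+(-45)=84
Option D: A[0] -2->44, delta=46, new_sum=129+(46)=175

Answer: B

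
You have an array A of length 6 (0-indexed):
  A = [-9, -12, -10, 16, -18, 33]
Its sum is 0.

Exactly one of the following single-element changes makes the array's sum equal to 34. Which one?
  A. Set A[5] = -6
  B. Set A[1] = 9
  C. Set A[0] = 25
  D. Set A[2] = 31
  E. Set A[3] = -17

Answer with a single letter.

Answer: C

Derivation:
Option A: A[5] 33->-6, delta=-39, new_sum=0+(-39)=-39
Option B: A[1] -12->9, delta=21, new_sum=0+(21)=21
Option C: A[0] -9->25, delta=34, new_sum=0+(34)=34 <-- matches target
Option D: A[2] -10->31, delta=41, new_sum=0+(41)=41
Option E: A[3] 16->-17, delta=-33, new_sum=0+(-33)=-33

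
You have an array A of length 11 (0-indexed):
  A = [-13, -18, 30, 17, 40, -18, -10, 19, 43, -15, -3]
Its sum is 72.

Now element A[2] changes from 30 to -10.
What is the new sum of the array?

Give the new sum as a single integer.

Old value at index 2: 30
New value at index 2: -10
Delta = -10 - 30 = -40
New sum = old_sum + delta = 72 + (-40) = 32

Answer: 32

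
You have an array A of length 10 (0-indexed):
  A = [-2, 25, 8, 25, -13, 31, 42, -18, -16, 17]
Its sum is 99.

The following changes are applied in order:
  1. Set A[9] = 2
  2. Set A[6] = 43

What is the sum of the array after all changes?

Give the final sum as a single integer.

Answer: 85

Derivation:
Initial sum: 99
Change 1: A[9] 17 -> 2, delta = -15, sum = 84
Change 2: A[6] 42 -> 43, delta = 1, sum = 85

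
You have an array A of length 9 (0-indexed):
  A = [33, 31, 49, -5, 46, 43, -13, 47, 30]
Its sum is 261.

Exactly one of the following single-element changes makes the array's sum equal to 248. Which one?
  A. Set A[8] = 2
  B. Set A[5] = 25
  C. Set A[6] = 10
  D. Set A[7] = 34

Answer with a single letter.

Answer: D

Derivation:
Option A: A[8] 30->2, delta=-28, new_sum=261+(-28)=233
Option B: A[5] 43->25, delta=-18, new_sum=261+(-18)=243
Option C: A[6] -13->10, delta=23, new_sum=261+(23)=284
Option D: A[7] 47->34, delta=-13, new_sum=261+(-13)=248 <-- matches target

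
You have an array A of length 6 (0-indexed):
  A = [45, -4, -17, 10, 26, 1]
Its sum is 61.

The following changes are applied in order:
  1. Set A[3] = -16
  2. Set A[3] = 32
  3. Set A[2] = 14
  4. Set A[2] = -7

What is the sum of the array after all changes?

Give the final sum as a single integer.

Initial sum: 61
Change 1: A[3] 10 -> -16, delta = -26, sum = 35
Change 2: A[3] -16 -> 32, delta = 48, sum = 83
Change 3: A[2] -17 -> 14, delta = 31, sum = 114
Change 4: A[2] 14 -> -7, delta = -21, sum = 93

Answer: 93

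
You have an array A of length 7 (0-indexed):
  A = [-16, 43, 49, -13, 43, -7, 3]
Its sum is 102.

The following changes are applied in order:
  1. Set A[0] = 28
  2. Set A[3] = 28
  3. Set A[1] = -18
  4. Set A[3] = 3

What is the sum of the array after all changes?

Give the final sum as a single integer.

Initial sum: 102
Change 1: A[0] -16 -> 28, delta = 44, sum = 146
Change 2: A[3] -13 -> 28, delta = 41, sum = 187
Change 3: A[1] 43 -> -18, delta = -61, sum = 126
Change 4: A[3] 28 -> 3, delta = -25, sum = 101

Answer: 101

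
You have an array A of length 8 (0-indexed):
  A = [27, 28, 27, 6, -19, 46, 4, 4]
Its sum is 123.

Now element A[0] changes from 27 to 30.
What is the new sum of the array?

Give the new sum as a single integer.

Old value at index 0: 27
New value at index 0: 30
Delta = 30 - 27 = 3
New sum = old_sum + delta = 123 + (3) = 126

Answer: 126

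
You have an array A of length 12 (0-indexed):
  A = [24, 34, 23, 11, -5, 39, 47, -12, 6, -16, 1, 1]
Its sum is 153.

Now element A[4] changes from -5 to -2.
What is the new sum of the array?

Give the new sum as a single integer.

Old value at index 4: -5
New value at index 4: -2
Delta = -2 - -5 = 3
New sum = old_sum + delta = 153 + (3) = 156

Answer: 156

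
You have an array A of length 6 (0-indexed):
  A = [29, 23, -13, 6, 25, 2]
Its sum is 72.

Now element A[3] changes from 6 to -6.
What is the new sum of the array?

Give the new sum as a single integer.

Old value at index 3: 6
New value at index 3: -6
Delta = -6 - 6 = -12
New sum = old_sum + delta = 72 + (-12) = 60

Answer: 60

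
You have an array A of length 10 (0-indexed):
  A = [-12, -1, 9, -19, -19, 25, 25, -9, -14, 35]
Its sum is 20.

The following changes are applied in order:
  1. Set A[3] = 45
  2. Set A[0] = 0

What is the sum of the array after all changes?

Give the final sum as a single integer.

Answer: 96

Derivation:
Initial sum: 20
Change 1: A[3] -19 -> 45, delta = 64, sum = 84
Change 2: A[0] -12 -> 0, delta = 12, sum = 96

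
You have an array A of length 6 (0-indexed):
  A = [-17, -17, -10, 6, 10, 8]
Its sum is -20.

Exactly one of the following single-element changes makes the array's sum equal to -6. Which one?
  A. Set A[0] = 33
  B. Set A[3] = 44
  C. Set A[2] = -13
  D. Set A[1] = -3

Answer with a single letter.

Option A: A[0] -17->33, delta=50, new_sum=-20+(50)=30
Option B: A[3] 6->44, delta=38, new_sum=-20+(38)=18
Option C: A[2] -10->-13, delta=-3, new_sum=-20+(-3)=-23
Option D: A[1] -17->-3, delta=14, new_sum=-20+(14)=-6 <-- matches target

Answer: D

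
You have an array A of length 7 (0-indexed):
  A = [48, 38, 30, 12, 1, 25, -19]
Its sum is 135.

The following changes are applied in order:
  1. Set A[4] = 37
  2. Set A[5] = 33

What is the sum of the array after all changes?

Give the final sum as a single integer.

Answer: 179

Derivation:
Initial sum: 135
Change 1: A[4] 1 -> 37, delta = 36, sum = 171
Change 2: A[5] 25 -> 33, delta = 8, sum = 179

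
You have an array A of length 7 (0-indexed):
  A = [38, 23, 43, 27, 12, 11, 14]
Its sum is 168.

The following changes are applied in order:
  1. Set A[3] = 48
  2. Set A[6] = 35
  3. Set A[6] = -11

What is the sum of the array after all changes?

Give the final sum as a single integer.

Initial sum: 168
Change 1: A[3] 27 -> 48, delta = 21, sum = 189
Change 2: A[6] 14 -> 35, delta = 21, sum = 210
Change 3: A[6] 35 -> -11, delta = -46, sum = 164

Answer: 164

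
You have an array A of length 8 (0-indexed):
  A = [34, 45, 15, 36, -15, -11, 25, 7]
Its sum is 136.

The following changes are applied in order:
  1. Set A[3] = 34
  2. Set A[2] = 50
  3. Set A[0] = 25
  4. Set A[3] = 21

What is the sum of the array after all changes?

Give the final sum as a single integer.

Initial sum: 136
Change 1: A[3] 36 -> 34, delta = -2, sum = 134
Change 2: A[2] 15 -> 50, delta = 35, sum = 169
Change 3: A[0] 34 -> 25, delta = -9, sum = 160
Change 4: A[3] 34 -> 21, delta = -13, sum = 147

Answer: 147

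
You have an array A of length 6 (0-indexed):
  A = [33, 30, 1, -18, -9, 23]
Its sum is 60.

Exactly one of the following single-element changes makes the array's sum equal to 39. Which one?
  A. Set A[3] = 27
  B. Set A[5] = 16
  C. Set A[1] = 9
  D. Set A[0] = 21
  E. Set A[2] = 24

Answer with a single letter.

Answer: C

Derivation:
Option A: A[3] -18->27, delta=45, new_sum=60+(45)=105
Option B: A[5] 23->16, delta=-7, new_sum=60+(-7)=53
Option C: A[1] 30->9, delta=-21, new_sum=60+(-21)=39 <-- matches target
Option D: A[0] 33->21, delta=-12, new_sum=60+(-12)=48
Option E: A[2] 1->24, delta=23, new_sum=60+(23)=83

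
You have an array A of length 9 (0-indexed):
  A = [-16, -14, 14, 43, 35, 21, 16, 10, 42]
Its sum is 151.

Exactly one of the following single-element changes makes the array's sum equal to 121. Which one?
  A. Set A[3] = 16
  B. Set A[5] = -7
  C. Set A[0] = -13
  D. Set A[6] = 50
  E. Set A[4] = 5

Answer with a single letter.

Answer: E

Derivation:
Option A: A[3] 43->16, delta=-27, new_sum=151+(-27)=124
Option B: A[5] 21->-7, delta=-28, new_sum=151+(-28)=123
Option C: A[0] -16->-13, delta=3, new_sum=151+(3)=154
Option D: A[6] 16->50, delta=34, new_sum=151+(34)=185
Option E: A[4] 35->5, delta=-30, new_sum=151+(-30)=121 <-- matches target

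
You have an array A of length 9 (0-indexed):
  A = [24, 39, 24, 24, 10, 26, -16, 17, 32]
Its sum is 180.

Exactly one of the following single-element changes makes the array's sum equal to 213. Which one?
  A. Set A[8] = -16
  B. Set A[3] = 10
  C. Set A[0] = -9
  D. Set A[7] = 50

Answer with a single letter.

Option A: A[8] 32->-16, delta=-48, new_sum=180+(-48)=132
Option B: A[3] 24->10, delta=-14, new_sum=180+(-14)=166
Option C: A[0] 24->-9, delta=-33, new_sum=180+(-33)=147
Option D: A[7] 17->50, delta=33, new_sum=180+(33)=213 <-- matches target

Answer: D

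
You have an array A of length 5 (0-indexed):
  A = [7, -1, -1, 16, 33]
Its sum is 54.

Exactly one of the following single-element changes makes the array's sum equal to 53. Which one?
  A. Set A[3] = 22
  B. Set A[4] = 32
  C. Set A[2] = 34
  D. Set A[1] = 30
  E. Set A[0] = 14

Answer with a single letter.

Option A: A[3] 16->22, delta=6, new_sum=54+(6)=60
Option B: A[4] 33->32, delta=-1, new_sum=54+(-1)=53 <-- matches target
Option C: A[2] -1->34, delta=35, new_sum=54+(35)=89
Option D: A[1] -1->30, delta=31, new_sum=54+(31)=85
Option E: A[0] 7->14, delta=7, new_sum=54+(7)=61

Answer: B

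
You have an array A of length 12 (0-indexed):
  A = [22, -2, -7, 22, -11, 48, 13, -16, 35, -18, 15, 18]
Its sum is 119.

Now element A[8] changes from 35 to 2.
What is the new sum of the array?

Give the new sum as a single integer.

Old value at index 8: 35
New value at index 8: 2
Delta = 2 - 35 = -33
New sum = old_sum + delta = 119 + (-33) = 86

Answer: 86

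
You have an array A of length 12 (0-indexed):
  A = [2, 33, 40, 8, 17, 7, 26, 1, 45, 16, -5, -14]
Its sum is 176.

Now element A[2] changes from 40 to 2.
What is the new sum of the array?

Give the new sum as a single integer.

Answer: 138

Derivation:
Old value at index 2: 40
New value at index 2: 2
Delta = 2 - 40 = -38
New sum = old_sum + delta = 176 + (-38) = 138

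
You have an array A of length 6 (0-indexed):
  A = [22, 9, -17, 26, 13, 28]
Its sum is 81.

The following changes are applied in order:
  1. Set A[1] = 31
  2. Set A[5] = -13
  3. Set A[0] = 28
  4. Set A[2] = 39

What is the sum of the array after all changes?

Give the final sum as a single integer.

Answer: 124

Derivation:
Initial sum: 81
Change 1: A[1] 9 -> 31, delta = 22, sum = 103
Change 2: A[5] 28 -> -13, delta = -41, sum = 62
Change 3: A[0] 22 -> 28, delta = 6, sum = 68
Change 4: A[2] -17 -> 39, delta = 56, sum = 124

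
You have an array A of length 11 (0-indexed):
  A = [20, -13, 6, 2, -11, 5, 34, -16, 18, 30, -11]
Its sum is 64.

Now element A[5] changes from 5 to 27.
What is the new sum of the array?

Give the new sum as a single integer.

Old value at index 5: 5
New value at index 5: 27
Delta = 27 - 5 = 22
New sum = old_sum + delta = 64 + (22) = 86

Answer: 86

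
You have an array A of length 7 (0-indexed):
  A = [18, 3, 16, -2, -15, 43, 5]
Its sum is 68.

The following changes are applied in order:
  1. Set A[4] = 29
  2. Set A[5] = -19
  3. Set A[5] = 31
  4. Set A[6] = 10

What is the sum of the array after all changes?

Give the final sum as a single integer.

Initial sum: 68
Change 1: A[4] -15 -> 29, delta = 44, sum = 112
Change 2: A[5] 43 -> -19, delta = -62, sum = 50
Change 3: A[5] -19 -> 31, delta = 50, sum = 100
Change 4: A[6] 5 -> 10, delta = 5, sum = 105

Answer: 105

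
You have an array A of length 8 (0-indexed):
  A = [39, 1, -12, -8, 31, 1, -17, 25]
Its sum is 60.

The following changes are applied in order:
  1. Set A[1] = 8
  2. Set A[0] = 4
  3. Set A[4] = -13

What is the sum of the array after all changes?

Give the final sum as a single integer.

Initial sum: 60
Change 1: A[1] 1 -> 8, delta = 7, sum = 67
Change 2: A[0] 39 -> 4, delta = -35, sum = 32
Change 3: A[4] 31 -> -13, delta = -44, sum = -12

Answer: -12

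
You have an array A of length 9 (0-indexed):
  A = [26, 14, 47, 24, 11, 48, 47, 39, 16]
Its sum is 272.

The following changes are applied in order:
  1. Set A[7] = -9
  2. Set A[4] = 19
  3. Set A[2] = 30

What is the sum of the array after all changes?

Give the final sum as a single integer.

Initial sum: 272
Change 1: A[7] 39 -> -9, delta = -48, sum = 224
Change 2: A[4] 11 -> 19, delta = 8, sum = 232
Change 3: A[2] 47 -> 30, delta = -17, sum = 215

Answer: 215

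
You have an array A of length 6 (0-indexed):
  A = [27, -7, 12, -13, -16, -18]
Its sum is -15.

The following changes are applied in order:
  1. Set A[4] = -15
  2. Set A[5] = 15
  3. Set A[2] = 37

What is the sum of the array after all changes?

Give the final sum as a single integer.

Initial sum: -15
Change 1: A[4] -16 -> -15, delta = 1, sum = -14
Change 2: A[5] -18 -> 15, delta = 33, sum = 19
Change 3: A[2] 12 -> 37, delta = 25, sum = 44

Answer: 44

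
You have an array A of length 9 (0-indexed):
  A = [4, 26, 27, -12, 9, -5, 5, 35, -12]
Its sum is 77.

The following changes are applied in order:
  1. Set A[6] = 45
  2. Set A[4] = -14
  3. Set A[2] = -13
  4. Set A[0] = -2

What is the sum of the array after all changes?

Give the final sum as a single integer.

Answer: 48

Derivation:
Initial sum: 77
Change 1: A[6] 5 -> 45, delta = 40, sum = 117
Change 2: A[4] 9 -> -14, delta = -23, sum = 94
Change 3: A[2] 27 -> -13, delta = -40, sum = 54
Change 4: A[0] 4 -> -2, delta = -6, sum = 48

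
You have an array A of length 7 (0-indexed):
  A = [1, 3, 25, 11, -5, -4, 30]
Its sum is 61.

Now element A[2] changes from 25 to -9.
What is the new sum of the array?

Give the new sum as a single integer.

Answer: 27

Derivation:
Old value at index 2: 25
New value at index 2: -9
Delta = -9 - 25 = -34
New sum = old_sum + delta = 61 + (-34) = 27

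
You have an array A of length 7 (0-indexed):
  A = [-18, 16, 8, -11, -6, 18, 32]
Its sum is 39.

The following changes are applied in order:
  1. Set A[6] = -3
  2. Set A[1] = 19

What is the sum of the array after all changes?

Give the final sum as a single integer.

Initial sum: 39
Change 1: A[6] 32 -> -3, delta = -35, sum = 4
Change 2: A[1] 16 -> 19, delta = 3, sum = 7

Answer: 7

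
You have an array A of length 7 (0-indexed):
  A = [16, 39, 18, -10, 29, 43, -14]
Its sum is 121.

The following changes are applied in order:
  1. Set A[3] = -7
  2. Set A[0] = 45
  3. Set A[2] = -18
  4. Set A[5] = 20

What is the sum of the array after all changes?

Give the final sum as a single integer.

Answer: 94

Derivation:
Initial sum: 121
Change 1: A[3] -10 -> -7, delta = 3, sum = 124
Change 2: A[0] 16 -> 45, delta = 29, sum = 153
Change 3: A[2] 18 -> -18, delta = -36, sum = 117
Change 4: A[5] 43 -> 20, delta = -23, sum = 94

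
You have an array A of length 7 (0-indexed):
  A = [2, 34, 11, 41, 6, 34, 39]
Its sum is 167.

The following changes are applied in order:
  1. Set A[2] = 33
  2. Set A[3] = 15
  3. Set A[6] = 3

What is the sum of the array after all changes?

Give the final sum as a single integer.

Initial sum: 167
Change 1: A[2] 11 -> 33, delta = 22, sum = 189
Change 2: A[3] 41 -> 15, delta = -26, sum = 163
Change 3: A[6] 39 -> 3, delta = -36, sum = 127

Answer: 127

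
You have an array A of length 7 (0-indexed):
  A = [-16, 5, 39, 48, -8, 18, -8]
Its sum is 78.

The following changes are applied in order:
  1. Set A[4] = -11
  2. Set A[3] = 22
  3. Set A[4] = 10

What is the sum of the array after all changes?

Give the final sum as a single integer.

Initial sum: 78
Change 1: A[4] -8 -> -11, delta = -3, sum = 75
Change 2: A[3] 48 -> 22, delta = -26, sum = 49
Change 3: A[4] -11 -> 10, delta = 21, sum = 70

Answer: 70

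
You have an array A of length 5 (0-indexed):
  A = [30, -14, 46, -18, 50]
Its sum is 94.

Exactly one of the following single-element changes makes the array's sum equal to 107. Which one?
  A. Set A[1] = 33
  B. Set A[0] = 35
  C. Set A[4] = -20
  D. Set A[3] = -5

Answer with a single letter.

Answer: D

Derivation:
Option A: A[1] -14->33, delta=47, new_sum=94+(47)=141
Option B: A[0] 30->35, delta=5, new_sum=94+(5)=99
Option C: A[4] 50->-20, delta=-70, new_sum=94+(-70)=24
Option D: A[3] -18->-5, delta=13, new_sum=94+(13)=107 <-- matches target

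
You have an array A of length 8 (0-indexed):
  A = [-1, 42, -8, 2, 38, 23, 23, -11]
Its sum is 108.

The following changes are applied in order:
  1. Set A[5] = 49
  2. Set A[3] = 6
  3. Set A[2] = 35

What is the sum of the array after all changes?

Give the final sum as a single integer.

Answer: 181

Derivation:
Initial sum: 108
Change 1: A[5] 23 -> 49, delta = 26, sum = 134
Change 2: A[3] 2 -> 6, delta = 4, sum = 138
Change 3: A[2] -8 -> 35, delta = 43, sum = 181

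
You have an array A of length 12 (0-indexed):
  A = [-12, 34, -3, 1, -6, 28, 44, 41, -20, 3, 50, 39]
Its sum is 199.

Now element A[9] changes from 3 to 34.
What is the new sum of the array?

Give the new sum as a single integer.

Answer: 230

Derivation:
Old value at index 9: 3
New value at index 9: 34
Delta = 34 - 3 = 31
New sum = old_sum + delta = 199 + (31) = 230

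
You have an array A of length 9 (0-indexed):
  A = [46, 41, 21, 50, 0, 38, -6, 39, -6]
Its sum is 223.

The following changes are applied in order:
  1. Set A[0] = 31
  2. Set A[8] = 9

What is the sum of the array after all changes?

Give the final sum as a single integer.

Answer: 223

Derivation:
Initial sum: 223
Change 1: A[0] 46 -> 31, delta = -15, sum = 208
Change 2: A[8] -6 -> 9, delta = 15, sum = 223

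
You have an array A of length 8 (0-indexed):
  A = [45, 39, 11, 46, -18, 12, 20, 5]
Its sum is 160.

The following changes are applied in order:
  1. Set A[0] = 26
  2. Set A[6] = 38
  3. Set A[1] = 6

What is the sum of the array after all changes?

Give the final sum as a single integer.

Initial sum: 160
Change 1: A[0] 45 -> 26, delta = -19, sum = 141
Change 2: A[6] 20 -> 38, delta = 18, sum = 159
Change 3: A[1] 39 -> 6, delta = -33, sum = 126

Answer: 126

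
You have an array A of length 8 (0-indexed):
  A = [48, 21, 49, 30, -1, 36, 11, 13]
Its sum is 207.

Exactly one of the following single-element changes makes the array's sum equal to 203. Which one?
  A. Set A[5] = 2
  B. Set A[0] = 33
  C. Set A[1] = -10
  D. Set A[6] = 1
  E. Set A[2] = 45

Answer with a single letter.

Option A: A[5] 36->2, delta=-34, new_sum=207+(-34)=173
Option B: A[0] 48->33, delta=-15, new_sum=207+(-15)=192
Option C: A[1] 21->-10, delta=-31, new_sum=207+(-31)=176
Option D: A[6] 11->1, delta=-10, new_sum=207+(-10)=197
Option E: A[2] 49->45, delta=-4, new_sum=207+(-4)=203 <-- matches target

Answer: E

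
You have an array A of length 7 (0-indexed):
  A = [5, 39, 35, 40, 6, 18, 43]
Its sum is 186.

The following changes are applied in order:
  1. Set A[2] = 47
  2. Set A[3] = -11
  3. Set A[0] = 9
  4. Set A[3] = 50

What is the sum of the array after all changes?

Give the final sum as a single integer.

Initial sum: 186
Change 1: A[2] 35 -> 47, delta = 12, sum = 198
Change 2: A[3] 40 -> -11, delta = -51, sum = 147
Change 3: A[0] 5 -> 9, delta = 4, sum = 151
Change 4: A[3] -11 -> 50, delta = 61, sum = 212

Answer: 212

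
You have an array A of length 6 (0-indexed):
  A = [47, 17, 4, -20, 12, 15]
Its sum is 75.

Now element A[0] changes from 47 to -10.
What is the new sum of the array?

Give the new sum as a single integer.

Answer: 18

Derivation:
Old value at index 0: 47
New value at index 0: -10
Delta = -10 - 47 = -57
New sum = old_sum + delta = 75 + (-57) = 18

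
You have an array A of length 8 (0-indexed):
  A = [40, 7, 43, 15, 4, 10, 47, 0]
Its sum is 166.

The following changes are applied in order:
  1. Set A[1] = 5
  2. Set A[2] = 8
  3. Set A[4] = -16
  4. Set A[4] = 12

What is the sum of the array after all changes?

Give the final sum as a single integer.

Answer: 137

Derivation:
Initial sum: 166
Change 1: A[1] 7 -> 5, delta = -2, sum = 164
Change 2: A[2] 43 -> 8, delta = -35, sum = 129
Change 3: A[4] 4 -> -16, delta = -20, sum = 109
Change 4: A[4] -16 -> 12, delta = 28, sum = 137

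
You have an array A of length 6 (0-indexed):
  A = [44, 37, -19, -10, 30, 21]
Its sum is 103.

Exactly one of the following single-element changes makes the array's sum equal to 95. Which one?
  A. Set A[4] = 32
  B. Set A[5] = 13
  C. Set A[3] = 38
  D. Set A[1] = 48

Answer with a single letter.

Option A: A[4] 30->32, delta=2, new_sum=103+(2)=105
Option B: A[5] 21->13, delta=-8, new_sum=103+(-8)=95 <-- matches target
Option C: A[3] -10->38, delta=48, new_sum=103+(48)=151
Option D: A[1] 37->48, delta=11, new_sum=103+(11)=114

Answer: B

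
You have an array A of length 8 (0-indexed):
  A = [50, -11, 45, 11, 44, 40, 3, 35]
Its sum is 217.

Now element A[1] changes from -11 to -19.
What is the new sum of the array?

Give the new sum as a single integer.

Answer: 209

Derivation:
Old value at index 1: -11
New value at index 1: -19
Delta = -19 - -11 = -8
New sum = old_sum + delta = 217 + (-8) = 209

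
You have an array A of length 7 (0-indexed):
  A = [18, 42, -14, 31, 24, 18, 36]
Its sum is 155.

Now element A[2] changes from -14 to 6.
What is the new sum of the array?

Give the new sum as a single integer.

Old value at index 2: -14
New value at index 2: 6
Delta = 6 - -14 = 20
New sum = old_sum + delta = 155 + (20) = 175

Answer: 175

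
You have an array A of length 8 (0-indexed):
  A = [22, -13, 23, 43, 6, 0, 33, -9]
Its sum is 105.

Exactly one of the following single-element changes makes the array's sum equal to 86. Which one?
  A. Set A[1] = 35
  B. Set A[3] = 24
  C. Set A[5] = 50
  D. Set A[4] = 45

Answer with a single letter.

Option A: A[1] -13->35, delta=48, new_sum=105+(48)=153
Option B: A[3] 43->24, delta=-19, new_sum=105+(-19)=86 <-- matches target
Option C: A[5] 0->50, delta=50, new_sum=105+(50)=155
Option D: A[4] 6->45, delta=39, new_sum=105+(39)=144

Answer: B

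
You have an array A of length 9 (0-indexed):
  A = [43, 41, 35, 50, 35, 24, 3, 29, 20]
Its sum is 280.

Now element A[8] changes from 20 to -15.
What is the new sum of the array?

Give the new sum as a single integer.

Answer: 245

Derivation:
Old value at index 8: 20
New value at index 8: -15
Delta = -15 - 20 = -35
New sum = old_sum + delta = 280 + (-35) = 245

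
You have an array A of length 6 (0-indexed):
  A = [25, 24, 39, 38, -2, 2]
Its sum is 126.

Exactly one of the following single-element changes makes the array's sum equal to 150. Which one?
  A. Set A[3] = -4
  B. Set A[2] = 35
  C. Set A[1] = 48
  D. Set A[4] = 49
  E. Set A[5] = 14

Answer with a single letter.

Answer: C

Derivation:
Option A: A[3] 38->-4, delta=-42, new_sum=126+(-42)=84
Option B: A[2] 39->35, delta=-4, new_sum=126+(-4)=122
Option C: A[1] 24->48, delta=24, new_sum=126+(24)=150 <-- matches target
Option D: A[4] -2->49, delta=51, new_sum=126+(51)=177
Option E: A[5] 2->14, delta=12, new_sum=126+(12)=138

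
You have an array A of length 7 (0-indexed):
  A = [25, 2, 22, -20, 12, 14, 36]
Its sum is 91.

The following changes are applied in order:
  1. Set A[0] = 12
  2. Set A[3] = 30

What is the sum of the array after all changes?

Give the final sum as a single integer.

Initial sum: 91
Change 1: A[0] 25 -> 12, delta = -13, sum = 78
Change 2: A[3] -20 -> 30, delta = 50, sum = 128

Answer: 128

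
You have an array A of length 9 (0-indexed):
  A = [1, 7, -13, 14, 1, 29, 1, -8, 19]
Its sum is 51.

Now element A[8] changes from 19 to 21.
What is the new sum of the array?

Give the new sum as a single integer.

Old value at index 8: 19
New value at index 8: 21
Delta = 21 - 19 = 2
New sum = old_sum + delta = 51 + (2) = 53

Answer: 53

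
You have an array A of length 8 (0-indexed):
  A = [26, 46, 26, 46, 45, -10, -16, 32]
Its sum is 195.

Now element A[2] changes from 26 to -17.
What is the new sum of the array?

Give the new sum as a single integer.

Old value at index 2: 26
New value at index 2: -17
Delta = -17 - 26 = -43
New sum = old_sum + delta = 195 + (-43) = 152

Answer: 152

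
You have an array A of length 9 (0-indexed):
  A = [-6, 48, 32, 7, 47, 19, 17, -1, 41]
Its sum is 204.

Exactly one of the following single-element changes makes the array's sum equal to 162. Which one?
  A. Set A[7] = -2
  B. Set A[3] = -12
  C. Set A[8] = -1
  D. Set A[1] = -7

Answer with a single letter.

Option A: A[7] -1->-2, delta=-1, new_sum=204+(-1)=203
Option B: A[3] 7->-12, delta=-19, new_sum=204+(-19)=185
Option C: A[8] 41->-1, delta=-42, new_sum=204+(-42)=162 <-- matches target
Option D: A[1] 48->-7, delta=-55, new_sum=204+(-55)=149

Answer: C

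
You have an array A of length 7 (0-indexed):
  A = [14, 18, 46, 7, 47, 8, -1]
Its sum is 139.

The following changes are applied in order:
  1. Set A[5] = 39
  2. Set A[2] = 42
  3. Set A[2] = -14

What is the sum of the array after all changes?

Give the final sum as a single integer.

Answer: 110

Derivation:
Initial sum: 139
Change 1: A[5] 8 -> 39, delta = 31, sum = 170
Change 2: A[2] 46 -> 42, delta = -4, sum = 166
Change 3: A[2] 42 -> -14, delta = -56, sum = 110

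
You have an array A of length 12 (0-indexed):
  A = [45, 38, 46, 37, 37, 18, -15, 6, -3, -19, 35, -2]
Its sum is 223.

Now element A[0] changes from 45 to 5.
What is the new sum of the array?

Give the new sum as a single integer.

Answer: 183

Derivation:
Old value at index 0: 45
New value at index 0: 5
Delta = 5 - 45 = -40
New sum = old_sum + delta = 223 + (-40) = 183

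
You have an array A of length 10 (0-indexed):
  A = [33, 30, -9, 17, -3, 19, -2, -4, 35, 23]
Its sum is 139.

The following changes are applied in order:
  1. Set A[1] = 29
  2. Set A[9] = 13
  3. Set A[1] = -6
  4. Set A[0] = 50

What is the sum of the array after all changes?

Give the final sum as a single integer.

Answer: 110

Derivation:
Initial sum: 139
Change 1: A[1] 30 -> 29, delta = -1, sum = 138
Change 2: A[9] 23 -> 13, delta = -10, sum = 128
Change 3: A[1] 29 -> -6, delta = -35, sum = 93
Change 4: A[0] 33 -> 50, delta = 17, sum = 110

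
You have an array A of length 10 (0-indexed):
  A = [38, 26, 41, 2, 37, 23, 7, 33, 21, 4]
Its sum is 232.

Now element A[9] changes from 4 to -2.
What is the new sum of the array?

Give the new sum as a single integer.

Answer: 226

Derivation:
Old value at index 9: 4
New value at index 9: -2
Delta = -2 - 4 = -6
New sum = old_sum + delta = 232 + (-6) = 226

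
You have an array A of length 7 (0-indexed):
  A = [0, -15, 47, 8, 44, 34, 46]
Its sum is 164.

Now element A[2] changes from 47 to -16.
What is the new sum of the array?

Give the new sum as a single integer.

Answer: 101

Derivation:
Old value at index 2: 47
New value at index 2: -16
Delta = -16 - 47 = -63
New sum = old_sum + delta = 164 + (-63) = 101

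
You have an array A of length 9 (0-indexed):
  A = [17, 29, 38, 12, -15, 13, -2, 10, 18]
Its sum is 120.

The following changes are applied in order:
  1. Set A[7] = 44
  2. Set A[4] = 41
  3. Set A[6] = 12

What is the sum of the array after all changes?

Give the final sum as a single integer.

Answer: 224

Derivation:
Initial sum: 120
Change 1: A[7] 10 -> 44, delta = 34, sum = 154
Change 2: A[4] -15 -> 41, delta = 56, sum = 210
Change 3: A[6] -2 -> 12, delta = 14, sum = 224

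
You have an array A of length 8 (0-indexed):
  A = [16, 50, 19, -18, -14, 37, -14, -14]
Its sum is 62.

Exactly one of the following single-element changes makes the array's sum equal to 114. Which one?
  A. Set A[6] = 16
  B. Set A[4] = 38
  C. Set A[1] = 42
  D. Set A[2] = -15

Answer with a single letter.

Option A: A[6] -14->16, delta=30, new_sum=62+(30)=92
Option B: A[4] -14->38, delta=52, new_sum=62+(52)=114 <-- matches target
Option C: A[1] 50->42, delta=-8, new_sum=62+(-8)=54
Option D: A[2] 19->-15, delta=-34, new_sum=62+(-34)=28

Answer: B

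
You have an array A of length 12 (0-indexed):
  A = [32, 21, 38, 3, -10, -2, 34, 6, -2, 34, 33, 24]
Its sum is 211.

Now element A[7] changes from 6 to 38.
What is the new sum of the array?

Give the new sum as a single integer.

Old value at index 7: 6
New value at index 7: 38
Delta = 38 - 6 = 32
New sum = old_sum + delta = 211 + (32) = 243

Answer: 243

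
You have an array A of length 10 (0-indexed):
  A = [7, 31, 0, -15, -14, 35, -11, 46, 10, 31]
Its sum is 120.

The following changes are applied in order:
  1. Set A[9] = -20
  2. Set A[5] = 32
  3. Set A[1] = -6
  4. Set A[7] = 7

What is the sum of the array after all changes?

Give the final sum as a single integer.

Initial sum: 120
Change 1: A[9] 31 -> -20, delta = -51, sum = 69
Change 2: A[5] 35 -> 32, delta = -3, sum = 66
Change 3: A[1] 31 -> -6, delta = -37, sum = 29
Change 4: A[7] 46 -> 7, delta = -39, sum = -10

Answer: -10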